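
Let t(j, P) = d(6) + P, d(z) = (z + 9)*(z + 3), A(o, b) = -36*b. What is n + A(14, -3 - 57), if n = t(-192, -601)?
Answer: 1694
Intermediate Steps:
d(z) = (3 + z)*(9 + z) (d(z) = (9 + z)*(3 + z) = (3 + z)*(9 + z))
t(j, P) = 135 + P (t(j, P) = (27 + 6² + 12*6) + P = (27 + 36 + 72) + P = 135 + P)
n = -466 (n = 135 - 601 = -466)
n + A(14, -3 - 57) = -466 - 36*(-3 - 57) = -466 - 36*(-60) = -466 + 2160 = 1694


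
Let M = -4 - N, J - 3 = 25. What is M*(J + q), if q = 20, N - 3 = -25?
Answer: 864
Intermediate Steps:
N = -22 (N = 3 - 25 = -22)
J = 28 (J = 3 + 25 = 28)
M = 18 (M = -4 - 1*(-22) = -4 + 22 = 18)
M*(J + q) = 18*(28 + 20) = 18*48 = 864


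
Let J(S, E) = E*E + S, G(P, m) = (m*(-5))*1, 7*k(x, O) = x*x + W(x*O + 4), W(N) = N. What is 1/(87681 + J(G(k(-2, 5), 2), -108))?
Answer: 1/99335 ≈ 1.0067e-5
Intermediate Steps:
k(x, O) = 4/7 + x²/7 + O*x/7 (k(x, O) = (x*x + (x*O + 4))/7 = (x² + (O*x + 4))/7 = (x² + (4 + O*x))/7 = (4 + x² + O*x)/7 = 4/7 + x²/7 + O*x/7)
G(P, m) = -5*m (G(P, m) = -5*m*1 = -5*m)
J(S, E) = S + E² (J(S, E) = E² + S = S + E²)
1/(87681 + J(G(k(-2, 5), 2), -108)) = 1/(87681 + (-5*2 + (-108)²)) = 1/(87681 + (-10 + 11664)) = 1/(87681 + 11654) = 1/99335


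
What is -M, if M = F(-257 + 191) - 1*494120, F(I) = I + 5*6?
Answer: 494156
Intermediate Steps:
F(I) = 30 + I (F(I) = I + 30 = 30 + I)
M = -494156 (M = (30 + (-257 + 191)) - 1*494120 = (30 - 66) - 494120 = -36 - 494120 = -494156)
-M = -1*(-494156) = 494156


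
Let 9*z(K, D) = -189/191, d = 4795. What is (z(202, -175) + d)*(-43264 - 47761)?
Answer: -83362879600/191 ≈ -4.3645e+8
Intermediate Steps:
z(K, D) = -21/191 (z(K, D) = (-189/191)/9 = (-189*1/191)/9 = (⅑)*(-189/191) = -21/191)
(z(202, -175) + d)*(-43264 - 47761) = (-21/191 + 4795)*(-43264 - 47761) = (915824/191)*(-91025) = -83362879600/191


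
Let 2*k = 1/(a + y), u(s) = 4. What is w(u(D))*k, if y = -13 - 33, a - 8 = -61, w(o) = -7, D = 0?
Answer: 7/198 ≈ 0.035354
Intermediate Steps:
a = -53 (a = 8 - 61 = -53)
y = -46
k = -1/198 (k = 1/(2*(-53 - 46)) = (½)/(-99) = (½)*(-1/99) = -1/198 ≈ -0.0050505)
w(u(D))*k = -7*(-1/198) = 7/198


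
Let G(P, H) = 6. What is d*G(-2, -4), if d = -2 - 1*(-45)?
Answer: 258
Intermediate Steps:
d = 43 (d = -2 + 45 = 43)
d*G(-2, -4) = 43*6 = 258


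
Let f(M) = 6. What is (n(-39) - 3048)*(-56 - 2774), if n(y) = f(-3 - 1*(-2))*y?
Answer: 9288060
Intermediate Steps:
n(y) = 6*y
(n(-39) - 3048)*(-56 - 2774) = (6*(-39) - 3048)*(-56 - 2774) = (-234 - 3048)*(-2830) = -3282*(-2830) = 9288060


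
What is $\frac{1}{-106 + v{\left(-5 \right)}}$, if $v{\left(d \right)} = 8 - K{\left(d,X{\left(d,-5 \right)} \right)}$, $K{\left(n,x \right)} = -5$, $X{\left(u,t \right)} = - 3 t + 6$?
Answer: $- \frac{1}{93} \approx -0.010753$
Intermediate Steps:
$X{\left(u,t \right)} = 6 - 3 t$
$v{\left(d \right)} = 13$ ($v{\left(d \right)} = 8 - -5 = 8 + 5 = 13$)
$\frac{1}{-106 + v{\left(-5 \right)}} = \frac{1}{-106 + 13} = \frac{1}{-93} = - \frac{1}{93}$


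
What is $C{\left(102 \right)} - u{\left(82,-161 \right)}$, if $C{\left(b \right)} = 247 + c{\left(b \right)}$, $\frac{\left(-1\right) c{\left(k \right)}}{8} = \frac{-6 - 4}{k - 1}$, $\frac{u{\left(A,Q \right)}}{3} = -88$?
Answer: $\frac{51691}{101} \approx 511.79$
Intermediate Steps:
$u{\left(A,Q \right)} = -264$ ($u{\left(A,Q \right)} = 3 \left(-88\right) = -264$)
$c{\left(k \right)} = \frac{80}{-1 + k}$ ($c{\left(k \right)} = - 8 \frac{-6 - 4}{k - 1} = - 8 \left(- \frac{10}{-1 + k}\right) = \frac{80}{-1 + k}$)
$C{\left(b \right)} = 247 + \frac{80}{-1 + b}$
$C{\left(102 \right)} - u{\left(82,-161 \right)} = \frac{-167 + 247 \cdot 102}{-1 + 102} - -264 = \frac{-167 + 25194}{101} + 264 = \frac{1}{101} \cdot 25027 + 264 = \frac{25027}{101} + 264 = \frac{51691}{101}$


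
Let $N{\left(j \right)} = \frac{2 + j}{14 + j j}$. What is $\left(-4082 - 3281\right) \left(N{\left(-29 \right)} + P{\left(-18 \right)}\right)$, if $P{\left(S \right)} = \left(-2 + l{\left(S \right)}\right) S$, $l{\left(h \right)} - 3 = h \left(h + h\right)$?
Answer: $\frac{8171405859}{95} \approx 8.6015 \cdot 10^{7}$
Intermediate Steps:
$l{\left(h \right)} = 3 + 2 h^{2}$ ($l{\left(h \right)} = 3 + h \left(h + h\right) = 3 + h 2 h = 3 + 2 h^{2}$)
$N{\left(j \right)} = \frac{2 + j}{14 + j^{2}}$
$P{\left(S \right)} = S \left(1 + 2 S^{2}\right)$ ($P{\left(S \right)} = \left(-2 + \left(3 + 2 S^{2}\right)\right) S = \left(1 + 2 S^{2}\right) S = S \left(1 + 2 S^{2}\right)$)
$\left(-4082 - 3281\right) \left(N{\left(-29 \right)} + P{\left(-18 \right)}\right) = \left(-4082 - 3281\right) \left(\frac{2 - 29}{14 + \left(-29\right)^{2}} + \left(-18 + 2 \left(-18\right)^{3}\right)\right) = - 7363 \left(\frac{1}{14 + 841} \left(-27\right) + \left(-18 + 2 \left(-5832\right)\right)\right) = - 7363 \left(\frac{1}{855} \left(-27\right) - 11682\right) = - 7363 \left(- \frac{3}{95} - 11682\right) = \left(-7363\right) \left(- \frac{1109793}{95}\right) = \frac{8171405859}{95}$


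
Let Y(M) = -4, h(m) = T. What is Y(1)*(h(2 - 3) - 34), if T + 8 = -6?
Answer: 192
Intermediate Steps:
T = -14 (T = -8 - 6 = -14)
h(m) = -14
Y(1)*(h(2 - 3) - 34) = -4*(-14 - 34) = -4*(-48) = 192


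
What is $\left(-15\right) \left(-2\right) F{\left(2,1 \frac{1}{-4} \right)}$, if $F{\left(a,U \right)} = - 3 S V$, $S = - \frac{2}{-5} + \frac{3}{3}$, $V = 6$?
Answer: $-756$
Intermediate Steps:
$S = \frac{7}{5}$ ($S = \left(-2\right) \left(- \frac{1}{5}\right) + 3 \cdot \frac{1}{3} = \frac{2}{5} + 1 = \frac{7}{5} \approx 1.4$)
$F{\left(a,U \right)} = - \frac{126}{5}$ ($F{\left(a,U \right)} = \left(-3\right) \frac{7}{5} \cdot 6 = \left(- \frac{21}{5}\right) 6 = - \frac{126}{5}$)
$\left(-15\right) \left(-2\right) F{\left(2,1 \frac{1}{-4} \right)} = \left(-15\right) \left(-2\right) \left(- \frac{126}{5}\right) = 30 \left(- \frac{126}{5}\right) = -756$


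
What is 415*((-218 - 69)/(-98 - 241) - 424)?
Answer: -59531335/339 ≈ -1.7561e+5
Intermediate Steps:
415*((-218 - 69)/(-98 - 241) - 424) = 415*(-287/(-339) - 424) = 415*(-287*(-1/339) - 424) = 415*(287/339 - 424) = 415*(-143449/339) = -59531335/339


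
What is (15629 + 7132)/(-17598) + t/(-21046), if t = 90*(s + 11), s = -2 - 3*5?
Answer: -78254181/61727918 ≈ -1.2677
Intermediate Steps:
s = -17 (s = -2 - 1*15 = -2 - 15 = -17)
t = -540 (t = 90*(-17 + 11) = 90*(-6) = -540)
(15629 + 7132)/(-17598) + t/(-21046) = (15629 + 7132)/(-17598) - 540/(-21046) = 22761*(-1/17598) - 540*(-1/21046) = -7587/5866 + 270/10523 = -78254181/61727918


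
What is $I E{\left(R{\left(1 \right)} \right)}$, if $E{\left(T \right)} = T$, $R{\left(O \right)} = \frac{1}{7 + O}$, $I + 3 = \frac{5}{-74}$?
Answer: $- \frac{227}{592} \approx -0.38345$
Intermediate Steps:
$I = - \frac{227}{74}$ ($I = -3 + \frac{5}{-74} = -3 + 5 \left(- \frac{1}{74}\right) = -3 - \frac{5}{74} = - \frac{227}{74} \approx -3.0676$)
$I E{\left(R{\left(1 \right)} \right)} = - \frac{227}{74 \left(7 + 1\right)} = - \frac{227}{74 \cdot 8} = \left(- \frac{227}{74}\right) \frac{1}{8} = - \frac{227}{592}$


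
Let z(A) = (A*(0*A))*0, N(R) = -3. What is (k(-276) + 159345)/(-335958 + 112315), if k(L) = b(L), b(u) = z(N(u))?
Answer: -159345/223643 ≈ -0.71250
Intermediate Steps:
z(A) = 0 (z(A) = (A*0)*0 = 0*0 = 0)
b(u) = 0
k(L) = 0
(k(-276) + 159345)/(-335958 + 112315) = (0 + 159345)/(-335958 + 112315) = 159345/(-223643) = 159345*(-1/223643) = -159345/223643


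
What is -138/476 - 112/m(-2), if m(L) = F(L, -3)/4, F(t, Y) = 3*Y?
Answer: 106003/2142 ≈ 49.488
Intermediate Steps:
m(L) = -9/4 (m(L) = (3*(-3))/4 = -9*1/4 = -9/4)
-138/476 - 112/m(-2) = -138/476 - 112/(-9/4) = -138*1/476 - 112*(-4/9) = -69/238 + 448/9 = 106003/2142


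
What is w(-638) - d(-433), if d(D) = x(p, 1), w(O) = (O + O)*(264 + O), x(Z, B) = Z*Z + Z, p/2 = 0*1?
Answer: 477224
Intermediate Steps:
p = 0 (p = 2*(0*1) = 2*0 = 0)
x(Z, B) = Z + Z² (x(Z, B) = Z² + Z = Z + Z²)
w(O) = 2*O*(264 + O) (w(O) = (2*O)*(264 + O) = 2*O*(264 + O))
d(D) = 0 (d(D) = 0*(1 + 0) = 0*1 = 0)
w(-638) - d(-433) = 2*(-638)*(264 - 638) - 1*0 = 2*(-638)*(-374) + 0 = 477224 + 0 = 477224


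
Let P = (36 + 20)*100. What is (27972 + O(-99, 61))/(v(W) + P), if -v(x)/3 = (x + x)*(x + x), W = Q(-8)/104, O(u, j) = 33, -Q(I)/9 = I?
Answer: 4732845/945428 ≈ 5.0060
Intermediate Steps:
Q(I) = -9*I
W = 9/13 (W = -9*(-8)/104 = 72*(1/104) = 9/13 ≈ 0.69231)
v(x) = -12*x**2 (v(x) = -3*(x + x)*(x + x) = -3*2*x*2*x = -12*x**2)
P = 5600 (P = 56*100 = 5600)
(27972 + O(-99, 61))/(v(W) + P) = (27972 + 33)/(-12*(9/13)**2 + 5600) = 28005/(-12*81/169 + 5600) = 28005/(-972/169 + 5600) = 28005/(945428/169) = 28005*(169/945428) = 4732845/945428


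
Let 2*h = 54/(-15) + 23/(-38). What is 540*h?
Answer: -21573/19 ≈ -1135.4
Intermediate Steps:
h = -799/380 (h = (54/(-15) + 23/(-38))/2 = (54*(-1/15) + 23*(-1/38))/2 = (-18/5 - 23/38)/2 = (½)*(-799/190) = -799/380 ≈ -2.1026)
540*h = 540*(-799/380) = -21573/19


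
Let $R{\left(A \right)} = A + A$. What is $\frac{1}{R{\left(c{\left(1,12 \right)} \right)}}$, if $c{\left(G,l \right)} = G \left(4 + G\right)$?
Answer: $\frac{1}{10} \approx 0.1$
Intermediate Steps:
$R{\left(A \right)} = 2 A$
$\frac{1}{R{\left(c{\left(1,12 \right)} \right)}} = \frac{1}{2 \cdot 1 \left(4 + 1\right)} = \frac{1}{2 \cdot 1 \cdot 5} = \frac{1}{2 \cdot 5} = \frac{1}{10}$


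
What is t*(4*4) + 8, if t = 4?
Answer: 72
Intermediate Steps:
t*(4*4) + 8 = 4*(4*4) + 8 = 4*16 + 8 = 64 + 8 = 72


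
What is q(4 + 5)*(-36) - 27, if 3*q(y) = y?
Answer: -135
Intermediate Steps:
q(y) = y/3
q(4 + 5)*(-36) - 27 = ((4 + 5)/3)*(-36) - 27 = ((⅓)*9)*(-36) - 27 = 3*(-36) - 27 = -108 - 27 = -135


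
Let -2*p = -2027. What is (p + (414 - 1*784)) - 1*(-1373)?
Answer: 4033/2 ≈ 2016.5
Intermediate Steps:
p = 2027/2 (p = -½*(-2027) = 2027/2 ≈ 1013.5)
(p + (414 - 1*784)) - 1*(-1373) = (2027/2 + (414 - 1*784)) - 1*(-1373) = (2027/2 + (414 - 784)) + 1373 = (2027/2 - 370) + 1373 = 1287/2 + 1373 = 4033/2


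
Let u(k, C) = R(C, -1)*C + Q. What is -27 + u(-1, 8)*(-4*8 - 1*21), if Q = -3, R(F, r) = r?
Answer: 556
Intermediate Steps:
u(k, C) = -3 - C (u(k, C) = -C - 3 = -3 - C)
-27 + u(-1, 8)*(-4*8 - 1*21) = -27 + (-3 - 1*8)*(-4*8 - 1*21) = -27 + (-3 - 8)*(-32 - 21) = -27 - 11*(-53) = -27 + 583 = 556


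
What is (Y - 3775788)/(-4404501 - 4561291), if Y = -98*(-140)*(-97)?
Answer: 1276657/2241448 ≈ 0.56957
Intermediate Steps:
Y = -1330840 (Y = 13720*(-97) = -1330840)
(Y - 3775788)/(-4404501 - 4561291) = (-1330840 - 3775788)/(-4404501 - 4561291) = -5106628/(-8965792) = -5106628*(-1/8965792) = 1276657/2241448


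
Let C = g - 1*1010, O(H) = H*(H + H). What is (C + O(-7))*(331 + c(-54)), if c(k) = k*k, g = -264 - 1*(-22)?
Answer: -3747038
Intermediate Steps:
O(H) = 2*H**2 (O(H) = H*(2*H) = 2*H**2)
g = -242 (g = -264 + 22 = -242)
c(k) = k**2
C = -1252 (C = -242 - 1*1010 = -242 - 1010 = -1252)
(C + O(-7))*(331 + c(-54)) = (-1252 + 2*(-7)**2)*(331 + (-54)**2) = (-1252 + 2*49)*(331 + 2916) = (-1252 + 98)*3247 = -1154*3247 = -3747038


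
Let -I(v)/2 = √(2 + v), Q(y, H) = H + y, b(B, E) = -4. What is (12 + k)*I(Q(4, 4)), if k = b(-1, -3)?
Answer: -16*√10 ≈ -50.596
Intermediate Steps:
k = -4
I(v) = -2*√(2 + v)
(12 + k)*I(Q(4, 4)) = (12 - 4)*(-2*√(2 + (4 + 4))) = 8*(-2*√(2 + 8)) = 8*(-2*√10) = -16*√10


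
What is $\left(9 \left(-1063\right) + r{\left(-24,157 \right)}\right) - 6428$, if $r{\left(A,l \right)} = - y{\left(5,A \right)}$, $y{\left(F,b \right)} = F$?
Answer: $-16000$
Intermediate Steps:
$r{\left(A,l \right)} = -5$ ($r{\left(A,l \right)} = \left(-1\right) 5 = -5$)
$\left(9 \left(-1063\right) + r{\left(-24,157 \right)}\right) - 6428 = \left(9 \left(-1063\right) - 5\right) - 6428 = \left(-9567 - 5\right) - 6428 = -9572 - 6428 = -16000$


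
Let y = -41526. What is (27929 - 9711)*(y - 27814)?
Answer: -1263236120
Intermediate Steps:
(27929 - 9711)*(y - 27814) = (27929 - 9711)*(-41526 - 27814) = 18218*(-69340) = -1263236120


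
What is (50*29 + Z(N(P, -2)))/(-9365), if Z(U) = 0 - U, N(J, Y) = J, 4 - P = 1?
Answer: -1447/9365 ≈ -0.15451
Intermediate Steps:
P = 3 (P = 4 - 1*1 = 4 - 1 = 3)
Z(U) = -U
(50*29 + Z(N(P, -2)))/(-9365) = (50*29 - 1*3)/(-9365) = (1450 - 3)*(-1/9365) = 1447*(-1/9365) = -1447/9365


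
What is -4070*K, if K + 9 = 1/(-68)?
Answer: 1247455/34 ≈ 36690.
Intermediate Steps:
K = -613/68 (K = -9 + 1/(-68) = -9 - 1/68 = -613/68 ≈ -9.0147)
-4070*K = -4070*(-613/68) = 1247455/34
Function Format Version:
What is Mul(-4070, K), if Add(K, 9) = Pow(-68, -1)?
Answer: Rational(1247455, 34) ≈ 36690.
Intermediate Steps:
K = Rational(-613, 68) (K = Add(-9, Pow(-68, -1)) = Add(-9, Rational(-1, 68)) = Rational(-613, 68) ≈ -9.0147)
Mul(-4070, K) = Mul(-4070, Rational(-613, 68)) = Rational(1247455, 34)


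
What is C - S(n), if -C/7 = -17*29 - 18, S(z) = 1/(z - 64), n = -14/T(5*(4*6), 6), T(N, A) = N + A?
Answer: 2063938/577 ≈ 3577.0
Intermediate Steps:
T(N, A) = A + N
n = -1/9 (n = -14/(6 + 5*(4*6)) = -14/(6 + 5*24) = -14/(6 + 120) = -14/126 = -14*1/126 = -1/9 ≈ -0.11111)
S(z) = 1/(-64 + z)
C = 3577 (C = -7*(-17*29 - 18) = -7*(-493 - 18) = -7*(-511) = 3577)
C - S(n) = 3577 - 1/(-64 - 1/9) = 3577 - 1/(-577/9) = 3577 - 1*(-9/577) = 3577 + 9/577 = 2063938/577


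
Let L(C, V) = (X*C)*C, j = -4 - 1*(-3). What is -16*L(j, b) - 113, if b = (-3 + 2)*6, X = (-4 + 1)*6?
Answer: 175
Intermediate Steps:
X = -18 (X = -3*6 = -18)
j = -1 (j = -4 + 3 = -1)
b = -6 (b = -1*6 = -6)
L(C, V) = -18*C² (L(C, V) = (-18*C)*C = -18*C²)
-16*L(j, b) - 113 = -(-288)*(-1)² - 113 = -(-288) - 113 = -16*(-18) - 113 = 288 - 113 = 175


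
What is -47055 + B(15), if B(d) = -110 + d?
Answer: -47150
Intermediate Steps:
-47055 + B(15) = -47055 + (-110 + 15) = -47055 - 95 = -47150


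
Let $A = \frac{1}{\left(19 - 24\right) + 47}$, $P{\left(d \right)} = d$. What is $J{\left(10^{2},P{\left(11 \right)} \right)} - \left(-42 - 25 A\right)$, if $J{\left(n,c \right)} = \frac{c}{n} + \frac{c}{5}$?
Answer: $\frac{94301}{2100} \approx 44.905$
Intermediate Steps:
$J{\left(n,c \right)} = \frac{c}{5} + \frac{c}{n}$ ($J{\left(n,c \right)} = \frac{c}{n} + c \frac{1}{5} = \frac{c}{n} + \frac{c}{5} = \frac{c}{5} + \frac{c}{n}$)
$A = \frac{1}{42}$ ($A = \frac{1}{\left(19 - 24\right) + 47} = \frac{1}{-5 + 47} = \frac{1}{42} \approx 0.02381$)
$J{\left(10^{2},P{\left(11 \right)} \right)} - \left(-42 - 25 A\right) = \left(\frac{1}{5} \cdot 11 + \frac{11}{10^{2}}\right) - \left(-42 - \frac{25}{42}\right) = \left(\frac{11}{5} + \frac{11}{100}\right) - \left(-42 - \frac{25}{42}\right) = \left(\frac{11}{5} + 11 \cdot \frac{1}{100}\right) - - \frac{1789}{42} = \left(\frac{11}{5} + \frac{11}{100}\right) + \frac{1789}{42} = \frac{231}{100} + \frac{1789}{42} = \frac{94301}{2100}$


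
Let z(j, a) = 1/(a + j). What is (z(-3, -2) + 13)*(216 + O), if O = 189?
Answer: 5184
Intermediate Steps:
(z(-3, -2) + 13)*(216 + O) = (1/(-2 - 3) + 13)*(216 + 189) = (1/(-5) + 13)*405 = (-⅕ + 13)*405 = (64/5)*405 = 5184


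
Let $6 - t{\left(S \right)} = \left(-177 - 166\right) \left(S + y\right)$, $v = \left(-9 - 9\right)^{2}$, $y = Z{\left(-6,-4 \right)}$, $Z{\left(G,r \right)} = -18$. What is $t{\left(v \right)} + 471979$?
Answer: $576943$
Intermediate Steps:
$y = -18$
$v = 324$ ($v = \left(-18\right)^{2} = 324$)
$t{\left(S \right)} = -6168 + 343 S$ ($t{\left(S \right)} = 6 - \left(-177 - 166\right) \left(S - 18\right) = 6 - - 343 \left(-18 + S\right) = 6 - \left(6174 - 343 S\right) = 6 + \left(-6174 + 343 S\right) = -6168 + 343 S$)
$t{\left(v \right)} + 471979 = \left(-6168 + 343 \cdot 324\right) + 471979 = \left(-6168 + 111132\right) + 471979 = 104964 + 471979 = 576943$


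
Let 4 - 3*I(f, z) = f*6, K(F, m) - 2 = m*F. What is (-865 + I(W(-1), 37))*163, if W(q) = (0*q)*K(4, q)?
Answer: -422333/3 ≈ -1.4078e+5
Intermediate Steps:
K(F, m) = 2 + F*m (K(F, m) = 2 + m*F = 2 + F*m)
W(q) = 0 (W(q) = (0*q)*(2 + 4*q) = 0*(2 + 4*q) = 0)
I(f, z) = 4/3 - 2*f (I(f, z) = 4/3 - f*6/3 = 4/3 - 2*f)
(-865 + I(W(-1), 37))*163 = (-865 + (4/3 - 2*0))*163 = (-865 + (4/3 + 0))*163 = (-865 + 4/3)*163 = -2591/3*163 = -422333/3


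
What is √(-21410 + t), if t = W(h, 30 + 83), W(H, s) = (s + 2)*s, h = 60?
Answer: 3*I*√935 ≈ 91.733*I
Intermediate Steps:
W(H, s) = s*(2 + s) (W(H, s) = (2 + s)*s = s*(2 + s))
t = 12995 (t = (30 + 83)*(2 + (30 + 83)) = 113*(2 + 113) = 113*115 = 12995)
√(-21410 + t) = √(-21410 + 12995) = √(-8415) = 3*I*√935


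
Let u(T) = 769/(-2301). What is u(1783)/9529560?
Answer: -769/21927517560 ≈ -3.5070e-8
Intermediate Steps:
u(T) = -769/2301 (u(T) = 769*(-1/2301) = -769/2301)
u(1783)/9529560 = -769/2301/9529560 = -769/2301*1/9529560 = -769/21927517560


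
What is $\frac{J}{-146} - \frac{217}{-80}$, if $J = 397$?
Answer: $- \frac{39}{5840} \approx -0.0066781$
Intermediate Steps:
$\frac{J}{-146} - \frac{217}{-80} = \frac{397}{-146} - \frac{217}{-80} = 397 \left(- \frac{1}{146}\right) - - \frac{217}{80} = - \frac{397}{146} + \frac{217}{80} = - \frac{39}{5840}$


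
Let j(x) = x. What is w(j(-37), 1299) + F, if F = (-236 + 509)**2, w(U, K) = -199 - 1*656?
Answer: 73674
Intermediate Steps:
w(U, K) = -855 (w(U, K) = -199 - 656 = -855)
F = 74529 (F = 273**2 = 74529)
w(j(-37), 1299) + F = -855 + 74529 = 73674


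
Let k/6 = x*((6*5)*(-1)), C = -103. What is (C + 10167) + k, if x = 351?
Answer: -53116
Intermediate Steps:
k = -63180 (k = 6*(351*((6*5)*(-1))) = 6*(351*(30*(-1))) = 6*(351*(-30)) = 6*(-10530) = -63180)
(C + 10167) + k = (-103 + 10167) - 63180 = 10064 - 63180 = -53116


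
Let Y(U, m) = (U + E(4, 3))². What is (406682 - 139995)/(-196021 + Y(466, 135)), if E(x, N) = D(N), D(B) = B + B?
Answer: 266687/26763 ≈ 9.9648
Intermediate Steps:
D(B) = 2*B
E(x, N) = 2*N
Y(U, m) = (6 + U)² (Y(U, m) = (U + 2*3)² = (U + 6)² = (6 + U)²)
(406682 - 139995)/(-196021 + Y(466, 135)) = (406682 - 139995)/(-196021 + (6 + 466)²) = 266687/(-196021 + 472²) = 266687/(-196021 + 222784) = 266687/26763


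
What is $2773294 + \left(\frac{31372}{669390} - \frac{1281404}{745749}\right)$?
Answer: $\frac{230736499552673068}{83199487185} \approx 2.7733 \cdot 10^{6}$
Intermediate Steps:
$2773294 + \left(\frac{31372}{669390} - \frac{1281404}{745749}\right) = 2773294 + \left(31372 \cdot \frac{1}{669390} - \frac{1281404}{745749}\right) = 2773294 + \left(\frac{15686}{334695} - \frac{1281404}{745749}\right) = 2773294 - \frac{139060564322}{83199487185} = \frac{230736499552673068}{83199487185}$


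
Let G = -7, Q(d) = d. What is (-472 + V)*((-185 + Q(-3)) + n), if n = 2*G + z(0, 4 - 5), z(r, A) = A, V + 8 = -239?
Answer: 145957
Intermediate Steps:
V = -247 (V = -8 - 239 = -247)
n = -15 (n = 2*(-7) + (4 - 5) = -14 - 1 = -15)
(-472 + V)*((-185 + Q(-3)) + n) = (-472 - 247)*((-185 - 3) - 15) = -719*(-188 - 15) = -719*(-203) = 145957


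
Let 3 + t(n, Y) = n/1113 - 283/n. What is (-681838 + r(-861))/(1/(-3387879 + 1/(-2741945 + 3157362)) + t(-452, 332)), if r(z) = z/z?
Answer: 241377243851341294275852/984149634611714209 ≈ 2.4526e+5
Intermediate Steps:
t(n, Y) = -3 - 283/n + n/1113 (t(n, Y) = -3 + (n/1113 - 283/n) = -3 + (-283/n + n/1113) = -3 - 283/n + n/1113)
r(z) = 1
(-681838 + r(-861))/(1/(-3387879 + 1/(-2741945 + 3157362)) + t(-452, 332)) = (-681838 + 1)/(1/(-3387879 + 1/(-2741945 + 3157362)) + (-3 - 283/(-452) + (1/1113)*(-452))) = -681837/(1/(-3387879 + 1/415417) + (-3 - 283*(-1/452) - 452/1113)) = -681837/(1/(-3387879 + 1/415417) + (-3 + 283/452 - 452/1113)) = -681837/(1/(-1407382530542/415417) - 1398553/503076) = -681837/(-415417/1407382530542 - 1398553/503076) = -681837/(-984149634611714209/354010186967473596) = -681837*(-354010186967473596/984149634611714209) = 241377243851341294275852/984149634611714209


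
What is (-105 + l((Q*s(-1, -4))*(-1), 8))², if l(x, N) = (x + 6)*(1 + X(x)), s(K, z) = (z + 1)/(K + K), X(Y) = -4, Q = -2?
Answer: 17424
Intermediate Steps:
s(K, z) = (1 + z)/(2*K) (s(K, z) = (1 + z)/((2*K)) = (1 + z)*(1/(2*K)) = (1 + z)/(2*K))
l(x, N) = -18 - 3*x (l(x, N) = (x + 6)*(1 - 4) = (6 + x)*(-3) = -18 - 3*x)
(-105 + l((Q*s(-1, -4))*(-1), 8))² = (-105 + (-18 - 3*(-(1 - 4)/(-1))*(-1)))² = (-105 + (-18 - 3*(-(-1)*(-3))*(-1)))² = (-105 + (-18 - 3*(-2*3/2)*(-1)))² = (-105 + (-18 - (-9)*(-1)))² = (-105 + (-18 - 3*3))² = (-105 + (-18 - 9))² = (-105 - 27)² = (-132)² = 17424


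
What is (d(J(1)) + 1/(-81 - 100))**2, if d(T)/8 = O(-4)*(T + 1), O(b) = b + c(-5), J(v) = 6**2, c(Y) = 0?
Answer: 45926633025/32761 ≈ 1.4019e+6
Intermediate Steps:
J(v) = 36
O(b) = b (O(b) = b + 0 = b)
d(T) = -32 - 32*T (d(T) = 8*(-4*(T + 1)) = 8*(-4*(1 + T)) = 8*(-4 - 4*T) = -32 - 32*T)
(d(J(1)) + 1/(-81 - 100))**2 = ((-32 - 32*36) + 1/(-81 - 100))**2 = ((-32 - 1152) + 1/(-181))**2 = (-1184 - 1/181)**2 = (-214305/181)**2 = 45926633025/32761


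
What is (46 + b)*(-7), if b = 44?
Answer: -630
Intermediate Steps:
(46 + b)*(-7) = (46 + 44)*(-7) = 90*(-7) = -630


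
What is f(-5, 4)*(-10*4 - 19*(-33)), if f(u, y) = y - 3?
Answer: 587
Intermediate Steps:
f(u, y) = -3 + y
f(-5, 4)*(-10*4 - 19*(-33)) = (-3 + 4)*(-10*4 - 19*(-33)) = 1*(-40 + 627) = 1*587 = 587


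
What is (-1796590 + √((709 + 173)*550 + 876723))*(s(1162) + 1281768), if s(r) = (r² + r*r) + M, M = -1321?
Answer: -7152108011650 + 3980935*√1361823 ≈ -7.1475e+12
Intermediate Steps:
s(r) = -1321 + 2*r² (s(r) = (r² + r*r) - 1321 = (r² + r²) - 1321 = 2*r² - 1321 = -1321 + 2*r²)
(-1796590 + √((709 + 173)*550 + 876723))*(s(1162) + 1281768) = (-1796590 + √((709 + 173)*550 + 876723))*((-1321 + 2*1162²) + 1281768) = (-1796590 + √(882*550 + 876723))*((-1321 + 2*1350244) + 1281768) = (-1796590 + √(485100 + 876723))*((-1321 + 2700488) + 1281768) = (-1796590 + √1361823)*(2699167 + 1281768) = (-1796590 + √1361823)*3980935 = -7152108011650 + 3980935*√1361823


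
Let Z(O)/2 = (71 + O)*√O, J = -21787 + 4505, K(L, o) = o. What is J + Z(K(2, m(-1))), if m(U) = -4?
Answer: -17282 + 268*I ≈ -17282.0 + 268.0*I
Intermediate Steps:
J = -17282
Z(O) = 2*√O*(71 + O) (Z(O) = 2*((71 + O)*√O) = 2*(√O*(71 + O)) = 2*√O*(71 + O))
J + Z(K(2, m(-1))) = -17282 + 2*√(-4)*(71 - 4) = -17282 + 2*(2*I)*67 = -17282 + 268*I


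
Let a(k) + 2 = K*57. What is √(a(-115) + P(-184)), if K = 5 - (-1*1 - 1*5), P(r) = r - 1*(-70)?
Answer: √511 ≈ 22.605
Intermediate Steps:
P(r) = 70 + r (P(r) = r + 70 = 70 + r)
K = 11 (K = 5 - (-1 - 5) = 5 - 1*(-6) = 5 + 6 = 11)
a(k) = 625 (a(k) = -2 + 11*57 = -2 + 627 = 625)
√(a(-115) + P(-184)) = √(625 + (70 - 184)) = √(625 - 114) = √511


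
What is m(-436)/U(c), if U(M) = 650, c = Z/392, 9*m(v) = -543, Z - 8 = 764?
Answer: -181/1950 ≈ -0.092821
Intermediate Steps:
Z = 772 (Z = 8 + 764 = 772)
m(v) = -181/3 (m(v) = (⅑)*(-543) = -181/3)
c = 193/98 (c = 772/392 = 772*(1/392) = 193/98 ≈ 1.9694)
m(-436)/U(c) = -181/3/650 = -181/3*1/650 = -181/1950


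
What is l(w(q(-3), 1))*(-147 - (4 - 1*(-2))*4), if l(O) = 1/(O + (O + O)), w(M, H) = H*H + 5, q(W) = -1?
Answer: -19/2 ≈ -9.5000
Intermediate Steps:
w(M, H) = 5 + H² (w(M, H) = H² + 5 = 5 + H²)
l(O) = 1/(3*O) (l(O) = 1/(O + 2*O) = 1/(3*O))
l(w(q(-3), 1))*(-147 - (4 - 1*(-2))*4) = (1/(3*(5 + 1²)))*(-147 - (4 - 1*(-2))*4) = (1/(3*(5 + 1)))*(-147 - (4 + 2)*4) = ((⅓)/6)*(-147 - 1*6*4) = ((⅓)*(⅙))*(-147 - 6*4) = (-147 - 24)/18 = (1/18)*(-171) = -19/2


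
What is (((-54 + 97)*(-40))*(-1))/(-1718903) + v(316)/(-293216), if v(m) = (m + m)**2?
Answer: -21471107606/15750308189 ≈ -1.3632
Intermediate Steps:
v(m) = 4*m**2 (v(m) = (2*m)**2 = 4*m**2)
(((-54 + 97)*(-40))*(-1))/(-1718903) + v(316)/(-293216) = (((-54 + 97)*(-40))*(-1))/(-1718903) + (4*316**2)/(-293216) = ((43*(-40))*(-1))*(-1/1718903) + (4*99856)*(-1/293216) = -1720*(-1)*(-1/1718903) + 399424*(-1/293216) = 1720*(-1/1718903) - 12482/9163 = -1720/1718903 - 12482/9163 = -21471107606/15750308189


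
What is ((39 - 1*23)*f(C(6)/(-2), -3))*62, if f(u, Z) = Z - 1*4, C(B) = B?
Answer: -6944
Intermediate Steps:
f(u, Z) = -4 + Z (f(u, Z) = Z - 4 = -4 + Z)
((39 - 1*23)*f(C(6)/(-2), -3))*62 = ((39 - 1*23)*(-4 - 3))*62 = ((39 - 23)*(-7))*62 = (16*(-7))*62 = -112*62 = -6944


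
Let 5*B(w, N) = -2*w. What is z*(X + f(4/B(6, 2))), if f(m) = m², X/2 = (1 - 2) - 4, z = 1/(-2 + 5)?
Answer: -65/27 ≈ -2.4074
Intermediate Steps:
B(w, N) = -2*w/5 (B(w, N) = (-2*w)/5 = -2*w/5)
z = ⅓ (z = 1/3 = ⅓ ≈ 0.33333)
X = -10 (X = 2*((1 - 2) - 4) = 2*(-1 - 4) = 2*(-5) = -10)
z*(X + f(4/B(6, 2))) = (-10 + (4/((-⅖*6)))²)/3 = (-10 + (4/(-12/5))²)/3 = (-10 + (4*(-5/12))²)/3 = (-10 + (-5/3)²)/3 = (-10 + 25/9)/3 = (⅓)*(-65/9) = -65/27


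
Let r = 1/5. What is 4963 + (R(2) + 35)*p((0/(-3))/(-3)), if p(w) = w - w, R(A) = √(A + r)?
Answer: 4963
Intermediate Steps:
r = ⅕ ≈ 0.20000
R(A) = √(⅕ + A) (R(A) = √(A + ⅕) = √(⅕ + A))
p(w) = 0
4963 + (R(2) + 35)*p((0/(-3))/(-3)) = 4963 + (√(5 + 25*2)/5 + 35)*0 = 4963 + (√(5 + 50)/5 + 35)*0 = 4963 + (√55/5 + 35)*0 = 4963 + (35 + √55/5)*0 = 4963 + 0 = 4963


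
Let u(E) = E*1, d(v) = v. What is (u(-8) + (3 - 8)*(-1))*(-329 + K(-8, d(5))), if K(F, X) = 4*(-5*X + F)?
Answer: 1383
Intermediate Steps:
u(E) = E
K(F, X) = -20*X + 4*F (K(F, X) = 4*(F - 5*X) = -20*X + 4*F)
(u(-8) + (3 - 8)*(-1))*(-329 + K(-8, d(5))) = (-8 + (3 - 8)*(-1))*(-329 + (-20*5 + 4*(-8))) = (-8 - 5*(-1))*(-329 + (-100 - 32)) = (-8 + 5)*(-329 - 132) = -3*(-461) = 1383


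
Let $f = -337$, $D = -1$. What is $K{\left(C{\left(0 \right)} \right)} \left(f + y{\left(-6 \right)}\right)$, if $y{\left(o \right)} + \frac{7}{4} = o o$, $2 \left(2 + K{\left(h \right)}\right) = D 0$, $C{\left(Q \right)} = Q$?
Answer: $\frac{1211}{2} \approx 605.5$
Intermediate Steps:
$K{\left(h \right)} = -2$ ($K{\left(h \right)} = -2 + \frac{\left(-1\right) 0}{2} = -2 + \frac{1}{2} \cdot 0 = -2 + 0 = -2$)
$y{\left(o \right)} = - \frac{7}{4} + o^{2}$ ($y{\left(o \right)} = - \frac{7}{4} + o o = - \frac{7}{4} + o^{2}$)
$K{\left(C{\left(0 \right)} \right)} \left(f + y{\left(-6 \right)}\right) = - 2 \left(-337 - \left(\frac{7}{4} - \left(-6\right)^{2}\right)\right) = - 2 \left(-337 + \left(- \frac{7}{4} + 36\right)\right) = - 2 \left(-337 + \frac{137}{4}\right) = \left(-2\right) \left(- \frac{1211}{4}\right) = \frac{1211}{2}$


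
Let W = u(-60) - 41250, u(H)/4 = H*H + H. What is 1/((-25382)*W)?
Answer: 1/687598380 ≈ 1.4543e-9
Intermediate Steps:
u(H) = 4*H + 4*H² (u(H) = 4*(H*H + H) = 4*(H² + H) = 4*(H + H²) = 4*H + 4*H²)
W = -27090 (W = 4*(-60)*(1 - 60) - 41250 = 4*(-60)*(-59) - 41250 = 14160 - 41250 = -27090)
1/((-25382)*W) = 1/(-25382*(-27090)) = -1/25382*(-1/27090) = 1/687598380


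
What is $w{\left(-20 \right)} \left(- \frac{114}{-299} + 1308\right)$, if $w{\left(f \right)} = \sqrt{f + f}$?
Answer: $\frac{782412 i \sqrt{10}}{299} \approx 8274.9 i$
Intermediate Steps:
$w{\left(f \right)} = \sqrt{2} \sqrt{f}$ ($w{\left(f \right)} = \sqrt{2 f} = \sqrt{2} \sqrt{f}$)
$w{\left(-20 \right)} \left(- \frac{114}{-299} + 1308\right) = \sqrt{2} \sqrt{-20} \left(- \frac{114}{-299} + 1308\right) = \sqrt{2} \cdot 2 i \sqrt{5} \left(\left(-114\right) \left(- \frac{1}{299}\right) + 1308\right) = 2 i \sqrt{10} \left(\frac{114}{299} + 1308\right) = 2 i \sqrt{10} \cdot \frac{391206}{299} = \frac{782412 i \sqrt{10}}{299}$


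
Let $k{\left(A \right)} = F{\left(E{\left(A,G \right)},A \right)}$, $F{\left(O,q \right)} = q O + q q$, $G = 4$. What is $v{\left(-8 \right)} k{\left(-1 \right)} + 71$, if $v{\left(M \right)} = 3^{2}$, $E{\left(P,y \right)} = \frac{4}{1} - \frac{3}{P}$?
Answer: $17$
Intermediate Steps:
$E{\left(P,y \right)} = 4 - \frac{3}{P}$ ($E{\left(P,y \right)} = 4 \cdot 1 - \frac{3}{P} = 4 - \frac{3}{P}$)
$v{\left(M \right)} = 9$
$F{\left(O,q \right)} = q^{2} + O q$ ($F{\left(O,q \right)} = O q + q^{2} = q^{2} + O q$)
$k{\left(A \right)} = A \left(4 + A - \frac{3}{A}\right)$ ($k{\left(A \right)} = A \left(\left(4 - \frac{3}{A}\right) + A\right) = A \left(4 + A - \frac{3}{A}\right)$)
$v{\left(-8 \right)} k{\left(-1 \right)} + 71 = 9 \left(-3 + \left(-1\right)^{2} + 4 \left(-1\right)\right) + 71 = 9 \left(-3 + 1 - 4\right) + 71 = 9 \left(-6\right) + 71 = -54 + 71 = 17$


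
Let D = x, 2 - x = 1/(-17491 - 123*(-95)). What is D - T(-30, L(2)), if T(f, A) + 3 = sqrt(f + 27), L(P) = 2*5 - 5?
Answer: 29031/5806 - I*sqrt(3) ≈ 5.0002 - 1.732*I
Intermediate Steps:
L(P) = 5 (L(P) = 10 - 5 = 5)
T(f, A) = -3 + sqrt(27 + f) (T(f, A) = -3 + sqrt(f + 27) = -3 + sqrt(27 + f))
x = 11613/5806 (x = 2 - 1/(-17491 - 123*(-95)) = 2 - 1/(-17491 + 11685) = 2 - 1/(-5806) = 2 - 1*(-1/5806) = 2 + 1/5806 = 11613/5806 ≈ 2.0002)
D = 11613/5806 ≈ 2.0002
D - T(-30, L(2)) = 11613/5806 - (-3 + sqrt(27 - 30)) = 11613/5806 - (-3 + sqrt(-3)) = 11613/5806 - (-3 + I*sqrt(3)) = 11613/5806 + (3 - I*sqrt(3)) = 29031/5806 - I*sqrt(3)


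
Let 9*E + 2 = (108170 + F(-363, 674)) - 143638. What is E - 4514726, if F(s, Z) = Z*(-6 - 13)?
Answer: -4520090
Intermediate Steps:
F(s, Z) = -19*Z (F(s, Z) = Z*(-19) = -19*Z)
E = -5364 (E = -2/9 + ((108170 - 19*674) - 143638)/9 = -2/9 + ((108170 - 12806) - 143638)/9 = -2/9 + (95364 - 143638)/9 = -2/9 + (⅑)*(-48274) = -2/9 - 48274/9 = -5364)
E - 4514726 = -5364 - 4514726 = -4520090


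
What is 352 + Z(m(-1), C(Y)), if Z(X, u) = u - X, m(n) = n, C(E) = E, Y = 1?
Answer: 354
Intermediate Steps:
352 + Z(m(-1), C(Y)) = 352 + (1 - 1*(-1)) = 352 + (1 + 1) = 352 + 2 = 354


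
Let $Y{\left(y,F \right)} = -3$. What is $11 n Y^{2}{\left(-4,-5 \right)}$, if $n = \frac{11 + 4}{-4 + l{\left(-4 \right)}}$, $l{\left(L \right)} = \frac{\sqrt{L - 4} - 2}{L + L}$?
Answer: $- \frac{89100}{227} + \frac{5940 i \sqrt{2}}{227} \approx -392.51 + 37.006 i$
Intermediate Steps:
$l{\left(L \right)} = \frac{-2 + \sqrt{-4 + L}}{2 L}$ ($l{\left(L \right)} = \frac{\sqrt{-4 + L} - 2}{2 L} = \left(-2 + \sqrt{-4 + L}\right) \frac{1}{2 L} = \frac{-2 + \sqrt{-4 + L}}{2 L}$)
$n = \frac{15}{- \frac{15}{4} - \frac{i \sqrt{2}}{4}}$ ($n = \frac{11 + 4}{-4 + \frac{-2 + \sqrt{-4 - 4}}{2 \left(-4\right)}} = \frac{15}{-4 + \frac{1}{2} \left(- \frac{1}{4}\right) \left(-2 + \sqrt{-8}\right)} = \frac{15}{-4 + \frac{1}{2} \left(- \frac{1}{4}\right) \left(-2 + 2 i \sqrt{2}\right)} = \frac{15}{-4 + \left(\frac{1}{4} - \frac{i \sqrt{2}}{4}\right)} = \frac{15}{- \frac{15}{4} - \frac{i \sqrt{2}}{4}} \approx -3.9648 + 0.3738 i$)
$11 n Y^{2}{\left(-4,-5 \right)} = 11 \left(- \frac{900}{227} + \frac{60 i \sqrt{2}}{227}\right) \left(-3\right)^{2} = \left(- \frac{9900}{227} + \frac{660 i \sqrt{2}}{227}\right) 9 = - \frac{89100}{227} + \frac{5940 i \sqrt{2}}{227}$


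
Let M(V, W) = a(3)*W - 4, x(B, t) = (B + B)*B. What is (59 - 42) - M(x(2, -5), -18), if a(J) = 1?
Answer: 39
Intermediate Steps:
x(B, t) = 2*B**2 (x(B, t) = (2*B)*B = 2*B**2)
M(V, W) = -4 + W (M(V, W) = 1*W - 4 = W - 4 = -4 + W)
(59 - 42) - M(x(2, -5), -18) = (59 - 42) - (-4 - 18) = 17 - 1*(-22) = 17 + 22 = 39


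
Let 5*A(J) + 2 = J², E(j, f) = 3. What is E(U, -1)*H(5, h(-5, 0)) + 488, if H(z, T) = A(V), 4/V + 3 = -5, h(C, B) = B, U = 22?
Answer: 9739/20 ≈ 486.95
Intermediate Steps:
V = -½ (V = 4/(-3 - 5) = 4/(-8) = 4*(-⅛) = -½ ≈ -0.50000)
A(J) = -⅖ + J²/5
H(z, T) = -7/20 (H(z, T) = -⅖ + (-½)²/5 = -⅖ + (⅕)*(¼) = -⅖ + 1/20 = -7/20)
E(U, -1)*H(5, h(-5, 0)) + 488 = 3*(-7/20) + 488 = -21/20 + 488 = 9739/20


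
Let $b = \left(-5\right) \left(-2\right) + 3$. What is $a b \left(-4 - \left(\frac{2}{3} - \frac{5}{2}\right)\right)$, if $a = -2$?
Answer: $\frac{169}{3} \approx 56.333$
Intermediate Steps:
$b = 13$ ($b = 10 + 3 = 13$)
$a b \left(-4 - \left(\frac{2}{3} - \frac{5}{2}\right)\right) = \left(-2\right) 13 \left(-4 - \left(\frac{2}{3} - \frac{5}{2}\right)\right) = - 26 \left(-4 - \left(2 \cdot \frac{1}{3} - \frac{5}{2}\right)\right) = - 26 \left(-4 - \left(\frac{2}{3} - \frac{5}{2}\right)\right) = - 26 \left(-4 - - \frac{11}{6}\right) = - 26 \left(-4 + \frac{11}{6}\right) = \left(-26\right) \left(- \frac{13}{6}\right) = \frac{169}{3}$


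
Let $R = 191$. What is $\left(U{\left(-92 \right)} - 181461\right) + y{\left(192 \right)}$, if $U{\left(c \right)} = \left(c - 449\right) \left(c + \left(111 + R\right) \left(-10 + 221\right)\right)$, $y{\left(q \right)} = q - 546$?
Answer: $-34605645$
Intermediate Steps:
$y{\left(q \right)} = -546 + q$
$U{\left(c \right)} = \left(-449 + c\right) \left(63722 + c\right)$ ($U{\left(c \right)} = \left(c - 449\right) \left(c + \left(111 + 191\right) \left(-10 + 221\right)\right) = \left(-449 + c\right) \left(c + 302 \cdot 211\right) = \left(-449 + c\right) \left(c + 63722\right) = \left(-449 + c\right) \left(63722 + c\right)$)
$\left(U{\left(-92 \right)} - 181461\right) + y{\left(192 \right)} = \left(\left(-28611178 + \left(-92\right)^{2} + 63273 \left(-92\right)\right) - 181461\right) + \left(-546 + 192\right) = \left(\left(-28611178 + 8464 - 5821116\right) - 181461\right) - 354 = \left(-34423830 - 181461\right) - 354 = -34605291 - 354 = -34605645$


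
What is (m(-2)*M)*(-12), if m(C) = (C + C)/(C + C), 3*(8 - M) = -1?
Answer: -100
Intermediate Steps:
M = 25/3 (M = 8 - ⅓*(-1) = 8 + ⅓ = 25/3 ≈ 8.3333)
m(C) = 1 (m(C) = (2*C)/((2*C)) = (2*C)*(1/(2*C)) = 1)
(m(-2)*M)*(-12) = (1*(25/3))*(-12) = (25/3)*(-12) = -100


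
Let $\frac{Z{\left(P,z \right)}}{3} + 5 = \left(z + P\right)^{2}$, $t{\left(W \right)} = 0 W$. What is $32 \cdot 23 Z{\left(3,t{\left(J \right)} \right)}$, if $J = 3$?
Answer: $8832$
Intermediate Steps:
$t{\left(W \right)} = 0$
$Z{\left(P,z \right)} = -15 + 3 \left(P + z\right)^{2}$ ($Z{\left(P,z \right)} = -15 + 3 \left(z + P\right)^{2} = -15 + 3 \left(P + z\right)^{2}$)
$32 \cdot 23 Z{\left(3,t{\left(J \right)} \right)} = 32 \cdot 23 \left(-15 + 3 \left(3 + 0\right)^{2}\right) = 736 \left(-15 + 3 \cdot 3^{2}\right) = 736 \left(-15 + 3 \cdot 9\right) = 736 \left(-15 + 27\right) = 736 \cdot 12 = 8832$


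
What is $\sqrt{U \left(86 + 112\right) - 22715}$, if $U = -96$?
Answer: $i \sqrt{41723} \approx 204.26 i$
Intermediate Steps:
$\sqrt{U \left(86 + 112\right) - 22715} = \sqrt{- 96 \left(86 + 112\right) - 22715} = \sqrt{\left(-96\right) 198 - 22715} = \sqrt{-19008 - 22715} = \sqrt{-41723} = i \sqrt{41723}$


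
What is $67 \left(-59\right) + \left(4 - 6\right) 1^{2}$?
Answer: $-3955$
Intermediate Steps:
$67 \left(-59\right) + \left(4 - 6\right) 1^{2} = -3953 - 2 = -3955$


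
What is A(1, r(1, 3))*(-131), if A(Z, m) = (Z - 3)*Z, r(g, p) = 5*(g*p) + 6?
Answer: 262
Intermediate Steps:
r(g, p) = 6 + 5*g*p (r(g, p) = 5*g*p + 6 = 6 + 5*g*p)
A(Z, m) = Z*(-3 + Z) (A(Z, m) = (-3 + Z)*Z = Z*(-3 + Z))
A(1, r(1, 3))*(-131) = (1*(-3 + 1))*(-131) = (1*(-2))*(-131) = -2*(-131) = 262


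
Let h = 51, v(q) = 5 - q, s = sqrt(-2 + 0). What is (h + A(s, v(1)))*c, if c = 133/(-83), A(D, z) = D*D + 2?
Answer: -6783/83 ≈ -81.723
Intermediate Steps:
s = I*sqrt(2) (s = sqrt(-2) = I*sqrt(2) ≈ 1.4142*I)
A(D, z) = 2 + D**2 (A(D, z) = D**2 + 2 = 2 + D**2)
c = -133/83 (c = 133*(-1/83) = -133/83 ≈ -1.6024)
(h + A(s, v(1)))*c = (51 + (2 + (I*sqrt(2))**2))*(-133/83) = (51 + (2 - 2))*(-133/83) = (51 + 0)*(-133/83) = 51*(-133/83) = -6783/83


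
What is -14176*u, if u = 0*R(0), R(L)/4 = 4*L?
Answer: 0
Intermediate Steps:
R(L) = 16*L (R(L) = 4*(4*L) = 16*L)
u = 0 (u = 0*(16*0) = 0*0 = 0)
-14176*u = -14176*0 = 0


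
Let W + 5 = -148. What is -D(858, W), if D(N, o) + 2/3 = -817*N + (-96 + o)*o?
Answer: 1988669/3 ≈ 6.6289e+5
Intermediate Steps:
W = -153 (W = -5 - 148 = -153)
D(N, o) = -⅔ - 817*N + o*(-96 + o) (D(N, o) = -⅔ + (-817*N + (-96 + o)*o) = -⅔ + (-817*N + o*(-96 + o)) = -⅔ - 817*N + o*(-96 + o))
-D(858, W) = -(-⅔ + (-153)² - 817*858 - 96*(-153)) = -(-⅔ + 23409 - 700986 + 14688) = -1*(-1988669/3) = 1988669/3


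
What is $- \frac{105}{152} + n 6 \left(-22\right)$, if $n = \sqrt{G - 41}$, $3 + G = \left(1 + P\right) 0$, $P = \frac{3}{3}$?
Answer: $- \frac{105}{152} - 264 i \sqrt{11} \approx -0.69079 - 875.59 i$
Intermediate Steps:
$P = 1$ ($P = 3 \cdot \frac{1}{3} = 1$)
$G = -3$ ($G = -3 + \left(1 + 1\right) 0 = -3 + 2 \cdot 0 = -3 + 0 = -3$)
$n = 2 i \sqrt{11}$ ($n = \sqrt{-3 - 41} = \sqrt{-44} = 2 i \sqrt{11} \approx 6.6332 i$)
$- \frac{105}{152} + n 6 \left(-22\right) = - \frac{105}{152} + 2 i \sqrt{11} \cdot 6 \left(-22\right) = \left(-105\right) \frac{1}{152} + 2 i \sqrt{11} \left(-132\right) = - \frac{105}{152} - 264 i \sqrt{11}$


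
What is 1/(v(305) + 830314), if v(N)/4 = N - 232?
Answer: 1/830606 ≈ 1.2039e-6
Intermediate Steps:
v(N) = -928 + 4*N (v(N) = 4*(N - 232) = 4*(-232 + N) = -928 + 4*N)
1/(v(305) + 830314) = 1/((-928 + 4*305) + 830314) = 1/((-928 + 1220) + 830314) = 1/(292 + 830314) = 1/830606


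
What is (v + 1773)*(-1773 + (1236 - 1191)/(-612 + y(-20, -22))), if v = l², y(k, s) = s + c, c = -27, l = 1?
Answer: -2079124452/661 ≈ -3.1454e+6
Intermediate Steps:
y(k, s) = -27 + s (y(k, s) = s - 27 = -27 + s)
v = 1 (v = 1² = 1)
(v + 1773)*(-1773 + (1236 - 1191)/(-612 + y(-20, -22))) = (1 + 1773)*(-1773 + (1236 - 1191)/(-612 + (-27 - 22))) = 1774*(-1773 + 45/(-612 - 49)) = 1774*(-1773 + 45/(-661)) = 1774*(-1773 + 45*(-1/661)) = 1774*(-1773 - 45/661) = 1774*(-1171998/661) = -2079124452/661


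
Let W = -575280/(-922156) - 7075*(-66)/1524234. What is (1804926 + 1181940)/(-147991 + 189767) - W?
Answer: 86326315455713453/1223324456974648 ≈ 70.567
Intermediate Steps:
W = 54477586655/58565897021 (W = -575280*(-1/922156) + 466950*(1/1524234) = 143820/230539 + 77825/254039 = 54477586655/58565897021 ≈ 0.93019)
(1804926 + 1181940)/(-147991 + 189767) - W = (1804926 + 1181940)/(-147991 + 189767) - 1*54477586655/58565897021 = 2986866/41776 - 54477586655/58565897021 = 2986866*(1/41776) - 54477586655/58565897021 = 1493433/20888 - 54477586655/58565897021 = 86326315455713453/1223324456974648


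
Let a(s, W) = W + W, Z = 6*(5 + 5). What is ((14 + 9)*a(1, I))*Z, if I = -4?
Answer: -11040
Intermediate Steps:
Z = 60 (Z = 6*10 = 60)
a(s, W) = 2*W
((14 + 9)*a(1, I))*Z = ((14 + 9)*(2*(-4)))*60 = (23*(-8))*60 = -184*60 = -11040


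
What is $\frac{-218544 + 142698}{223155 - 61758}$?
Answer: $- \frac{25282}{53799} \approx -0.46993$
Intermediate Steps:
$\frac{-218544 + 142698}{223155 - 61758} = - \frac{75846}{161397} = \left(-75846\right) \frac{1}{161397} = - \frac{25282}{53799}$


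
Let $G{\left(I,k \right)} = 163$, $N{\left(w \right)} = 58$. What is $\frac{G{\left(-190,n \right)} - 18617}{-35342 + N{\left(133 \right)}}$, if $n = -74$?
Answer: $\frac{9227}{17642} \approx 0.52301$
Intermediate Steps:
$\frac{G{\left(-190,n \right)} - 18617}{-35342 + N{\left(133 \right)}} = \frac{163 - 18617}{-35342 + 58} = - \frac{18454}{-35284} = \left(-18454\right) \left(- \frac{1}{35284}\right) = \frac{9227}{17642}$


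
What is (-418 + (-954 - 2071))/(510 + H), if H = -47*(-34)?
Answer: -3443/2108 ≈ -1.6333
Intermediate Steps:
H = 1598
(-418 + (-954 - 2071))/(510 + H) = (-418 + (-954 - 2071))/(510 + 1598) = (-418 - 3025)/2108 = -3443*1/2108 = -3443/2108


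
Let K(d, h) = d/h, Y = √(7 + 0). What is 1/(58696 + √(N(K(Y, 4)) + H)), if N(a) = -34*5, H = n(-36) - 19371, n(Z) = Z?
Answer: 58696/3445239993 - I*√19577/3445239993 ≈ 1.7037e-5 - 4.0612e-8*I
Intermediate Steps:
Y = √7 ≈ 2.6458
H = -19407 (H = -36 - 19371 = -19407)
N(a) = -170
1/(58696 + √(N(K(Y, 4)) + H)) = 1/(58696 + √(-170 - 19407)) = 1/(58696 + √(-19577)) = 1/(58696 + I*√19577)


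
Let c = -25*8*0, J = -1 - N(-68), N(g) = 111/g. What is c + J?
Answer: 43/68 ≈ 0.63235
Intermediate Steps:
J = 43/68 (J = -1 - 111/(-68) = -1 - 111*(-1)/68 = -1 - 1*(-111/68) = -1 + 111/68 = 43/68 ≈ 0.63235)
c = 0 (c = -200*0 = 0)
c + J = 0 + 43/68 = 43/68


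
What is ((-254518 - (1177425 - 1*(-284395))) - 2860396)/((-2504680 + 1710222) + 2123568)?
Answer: -2288367/664555 ≈ -3.4435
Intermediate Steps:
((-254518 - (1177425 - 1*(-284395))) - 2860396)/((-2504680 + 1710222) + 2123568) = ((-254518 - (1177425 + 284395)) - 2860396)/(-794458 + 2123568) = ((-254518 - 1*1461820) - 2860396)/1329110 = ((-254518 - 1461820) - 2860396)*(1/1329110) = (-1716338 - 2860396)*(1/1329110) = -4576734*1/1329110 = -2288367/664555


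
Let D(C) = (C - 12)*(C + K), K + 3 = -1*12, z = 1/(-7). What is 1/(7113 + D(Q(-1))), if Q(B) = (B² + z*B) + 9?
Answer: 49/348979 ≈ 0.00014041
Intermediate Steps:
z = -⅐ (z = 1*(-⅐) = -⅐ ≈ -0.14286)
Q(B) = 9 + B² - B/7 (Q(B) = (B² - B/7) + 9 = 9 + B² - B/7)
K = -15 (K = -3 - 1*12 = -3 - 12 = -15)
D(C) = (-15 + C)*(-12 + C) (D(C) = (C - 12)*(C - 15) = (-12 + C)*(-15 + C) = (-15 + C)*(-12 + C))
1/(7113 + D(Q(-1))) = 1/(7113 + (180 + (9 + (-1)² - ⅐*(-1))² - 27*(9 + (-1)² - ⅐*(-1)))) = 1/(7113 + (180 + (9 + 1 + ⅐)² - 27*(9 + 1 + ⅐))) = 1/(7113 + (180 + (71/7)² - 27*71/7)) = 1/(7113 + (180 + 5041/49 - 1917/7)) = 1/(7113 + 442/49) = 1/(348979/49) = 49/348979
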